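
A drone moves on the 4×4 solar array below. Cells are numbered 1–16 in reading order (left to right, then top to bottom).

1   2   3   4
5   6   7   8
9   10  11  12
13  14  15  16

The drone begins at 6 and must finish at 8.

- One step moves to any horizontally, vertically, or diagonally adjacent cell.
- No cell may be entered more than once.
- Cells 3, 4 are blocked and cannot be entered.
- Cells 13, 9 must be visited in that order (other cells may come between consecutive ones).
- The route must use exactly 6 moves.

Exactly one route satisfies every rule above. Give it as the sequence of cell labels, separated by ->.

6 -> 10 -> 13 -> 9 -> 14 -> 11 -> 8

The waypoints must appear in the order 13, 9, with no cell reused.
Route from 6: down 1 to 10, down-left 1 to 13, up 1 to 9, down-right 1 to 14, up-right 2 to 8 — 6 moves in all.
Check: order respected (13 at step 2, 9 at step 3); 6 moves as required.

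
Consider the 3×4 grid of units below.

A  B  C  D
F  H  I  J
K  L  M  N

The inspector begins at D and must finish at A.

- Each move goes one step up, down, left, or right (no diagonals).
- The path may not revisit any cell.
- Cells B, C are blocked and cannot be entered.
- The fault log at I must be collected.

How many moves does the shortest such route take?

Any route passes through I somewhere between D and A. Summing Manhattan distances along the two legs (D → I → A) gives a lower bound of 2 + 3 = 5 moves.
A route of 5 moves achieves this: D → J → I → H → F → A.
Since 5 matches the lower bound, it is optimal.

5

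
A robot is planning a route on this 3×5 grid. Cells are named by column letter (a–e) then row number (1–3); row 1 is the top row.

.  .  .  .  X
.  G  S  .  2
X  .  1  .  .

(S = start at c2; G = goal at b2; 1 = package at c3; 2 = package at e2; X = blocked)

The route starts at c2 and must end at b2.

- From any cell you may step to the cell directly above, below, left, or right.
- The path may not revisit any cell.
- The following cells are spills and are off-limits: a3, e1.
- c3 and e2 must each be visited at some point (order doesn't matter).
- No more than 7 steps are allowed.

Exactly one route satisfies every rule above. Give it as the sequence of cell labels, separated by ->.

Any route must reach c3 and e2 and still end at b2 within 7 moves, so the order of the required stops is forced.
Route from c2: right 2 to e2, down 1 to e3, left 3 to b3, up 1 to b2 — 7 moves in all.
Check: all required cells visited; 7 ≤ 7 moves.

c2 -> d2 -> e2 -> e3 -> d3 -> c3 -> b3 -> b2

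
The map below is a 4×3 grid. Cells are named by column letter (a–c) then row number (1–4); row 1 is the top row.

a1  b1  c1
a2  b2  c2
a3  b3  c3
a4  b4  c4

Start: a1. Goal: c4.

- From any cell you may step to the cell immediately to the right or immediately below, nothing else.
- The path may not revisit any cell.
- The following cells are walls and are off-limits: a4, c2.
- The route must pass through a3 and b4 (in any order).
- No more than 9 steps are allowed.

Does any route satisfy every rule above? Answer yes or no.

One route that works: a1 → a2 → a3 → b3 → b4 → c4.

yes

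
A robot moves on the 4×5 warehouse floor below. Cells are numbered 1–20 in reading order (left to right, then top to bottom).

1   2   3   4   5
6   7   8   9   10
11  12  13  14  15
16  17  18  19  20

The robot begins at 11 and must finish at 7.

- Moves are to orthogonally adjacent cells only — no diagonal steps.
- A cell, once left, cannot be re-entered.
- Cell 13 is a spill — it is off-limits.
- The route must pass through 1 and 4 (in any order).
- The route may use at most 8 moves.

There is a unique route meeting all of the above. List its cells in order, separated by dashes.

11 - 6 - 1 - 2 - 3 - 4 - 9 - 8 - 7

Any route must reach 1 and 4 and still end at 7 within 8 moves, so the order of the required stops is forced.
Route from 11: up 2 to 1, right 3 to 4, down 1 to 9, left 2 to 7 — 8 moves in all.
Check: all required cells visited; 8 ≤ 8 moves.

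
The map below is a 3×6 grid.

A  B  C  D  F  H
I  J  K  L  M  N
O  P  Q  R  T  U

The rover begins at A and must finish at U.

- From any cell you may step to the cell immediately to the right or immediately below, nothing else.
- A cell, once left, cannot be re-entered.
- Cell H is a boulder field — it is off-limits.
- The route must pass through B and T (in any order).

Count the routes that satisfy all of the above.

A right/down-only route from A to U makes exactly 2 down-moves and 5 right-moves in some order.
With no other constraints that would be C(7,2) = 21 routes.
A monotone route can only reach the required cells in the order B, T, so split there and multiply the segment counts (each segment already excludes blocked cells): A→B: 1; B→T: 10; T→U: 1; product = 10.
That gives 10 routes.

10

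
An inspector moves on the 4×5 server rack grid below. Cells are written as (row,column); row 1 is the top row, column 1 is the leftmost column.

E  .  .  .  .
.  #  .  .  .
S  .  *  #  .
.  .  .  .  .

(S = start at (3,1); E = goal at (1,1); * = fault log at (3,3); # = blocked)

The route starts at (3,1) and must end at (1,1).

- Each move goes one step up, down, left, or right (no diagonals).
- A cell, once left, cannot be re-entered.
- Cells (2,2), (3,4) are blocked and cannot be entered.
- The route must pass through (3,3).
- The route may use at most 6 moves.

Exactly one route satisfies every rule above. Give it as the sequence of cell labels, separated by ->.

(3,1) -> (3,2) -> (3,3) -> (2,3) -> (1,3) -> (1,2) -> (1,1)

The 6-move cap with required stops at (3,3) leaves no slack for detours.
Route from (3,1): 2× right (reaching (3,3)), 2× up (reaching (1,3)), 2× left (reaching (1,1)) — 6 moves in all.
Check: all required cells visited; 6 ≤ 6 moves.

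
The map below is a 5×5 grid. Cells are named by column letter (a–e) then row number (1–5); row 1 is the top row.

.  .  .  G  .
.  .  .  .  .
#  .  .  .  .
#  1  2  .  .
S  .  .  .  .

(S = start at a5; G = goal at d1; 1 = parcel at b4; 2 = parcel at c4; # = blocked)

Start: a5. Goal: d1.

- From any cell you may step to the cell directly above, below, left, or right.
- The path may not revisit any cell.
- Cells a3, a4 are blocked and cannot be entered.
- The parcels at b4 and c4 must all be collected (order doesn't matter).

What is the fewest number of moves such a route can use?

Any route passes through b4 and c4 in some order between a5 and d1. Summing Manhattan distances along each leg and taking the cheapest ordering (a5 → b4 → c4 → d1) gives a lower bound of 2 + 1 + 4 = 7 moves.
A route of 7 moves achieves this: a5 → b5 → b4 → c4 → c3 → c2 → c1 → d1.
Since 7 matches the lower bound, it is optimal.

7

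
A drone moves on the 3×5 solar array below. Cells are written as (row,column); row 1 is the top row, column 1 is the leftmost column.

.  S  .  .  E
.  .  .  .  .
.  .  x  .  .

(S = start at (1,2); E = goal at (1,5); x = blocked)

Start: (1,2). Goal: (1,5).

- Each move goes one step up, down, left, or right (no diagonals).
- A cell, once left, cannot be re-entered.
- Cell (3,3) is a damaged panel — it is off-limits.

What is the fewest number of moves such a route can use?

The Manhattan distance from (1,2) to (1,5) is |1−1| + |2−5| = 3, so at least 3 moves are needed.
A route of 3 moves achieves this: (1,2) → (1,3) → (1,4) → (1,5).
Since 3 matches the lower bound, it is optimal.

3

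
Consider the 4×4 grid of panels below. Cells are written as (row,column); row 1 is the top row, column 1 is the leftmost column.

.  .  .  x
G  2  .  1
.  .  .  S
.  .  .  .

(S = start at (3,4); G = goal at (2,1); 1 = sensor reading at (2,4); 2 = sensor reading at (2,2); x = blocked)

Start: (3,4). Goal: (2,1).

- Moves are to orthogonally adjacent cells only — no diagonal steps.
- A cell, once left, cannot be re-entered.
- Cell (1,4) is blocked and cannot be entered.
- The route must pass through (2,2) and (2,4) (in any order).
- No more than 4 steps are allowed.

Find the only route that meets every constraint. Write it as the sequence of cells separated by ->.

The 4-move cap with required stops at (2,2), (2,4) leaves no slack for detours.
Route from (3,4): up 1 to (2,4), left 3 to (2,1) — 4 moves in all.
Check: all required cells visited; 4 ≤ 4 moves.

(3,4) -> (2,4) -> (2,3) -> (2,2) -> (2,1)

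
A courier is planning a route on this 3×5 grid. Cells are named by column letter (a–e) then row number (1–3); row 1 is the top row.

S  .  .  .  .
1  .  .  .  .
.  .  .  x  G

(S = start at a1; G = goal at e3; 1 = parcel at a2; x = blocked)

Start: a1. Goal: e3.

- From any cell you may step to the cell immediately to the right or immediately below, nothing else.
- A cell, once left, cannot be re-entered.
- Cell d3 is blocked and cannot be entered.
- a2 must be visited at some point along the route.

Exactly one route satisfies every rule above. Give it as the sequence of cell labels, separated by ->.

Moves only go right or down, so the column and row indices never decrease.
Route from a1: down 1 to a2, right 4 to e2, down 1 to e3 — 6 moves in all.
Check: all required cells visited.

a1 -> a2 -> b2 -> c2 -> d2 -> e2 -> e3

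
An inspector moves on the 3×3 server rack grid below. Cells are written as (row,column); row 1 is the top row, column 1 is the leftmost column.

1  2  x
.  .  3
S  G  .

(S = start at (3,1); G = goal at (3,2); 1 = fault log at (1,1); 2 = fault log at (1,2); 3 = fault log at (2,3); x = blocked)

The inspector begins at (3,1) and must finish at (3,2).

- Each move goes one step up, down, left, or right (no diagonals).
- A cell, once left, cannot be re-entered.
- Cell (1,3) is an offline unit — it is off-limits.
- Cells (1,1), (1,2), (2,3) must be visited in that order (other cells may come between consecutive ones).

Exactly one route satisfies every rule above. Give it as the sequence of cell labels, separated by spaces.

The waypoints must appear in the order (1,1), (1,2), (2,3), with no cell reused.
Route from (3,1): up 2 to (1,1), right 1 to (1,2), down 1 to (2,2), right 1 to (2,3), down 1 to (3,3), left 1 to (3,2) — 7 moves in all.
Check: order respected (1 at step 2, 2 at step 3, 3 at step 5).

(3,1) (2,1) (1,1) (1,2) (2,2) (2,3) (3,3) (3,2)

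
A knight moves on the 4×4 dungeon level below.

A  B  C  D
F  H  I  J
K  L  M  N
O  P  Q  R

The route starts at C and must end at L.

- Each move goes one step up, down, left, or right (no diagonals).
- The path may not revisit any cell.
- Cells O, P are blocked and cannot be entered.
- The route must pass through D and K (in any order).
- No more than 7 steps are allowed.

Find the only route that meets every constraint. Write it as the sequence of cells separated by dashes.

The budget equals the shortest possible length, so every move has to be on a shortest route through the required cells.
Route from C: right to D, down to J, 3× left (reaching F), down to K, right to L — 7 moves in all.
Check: all required cells visited; 7 ≤ 7 moves.

C - D - J - I - H - F - K - L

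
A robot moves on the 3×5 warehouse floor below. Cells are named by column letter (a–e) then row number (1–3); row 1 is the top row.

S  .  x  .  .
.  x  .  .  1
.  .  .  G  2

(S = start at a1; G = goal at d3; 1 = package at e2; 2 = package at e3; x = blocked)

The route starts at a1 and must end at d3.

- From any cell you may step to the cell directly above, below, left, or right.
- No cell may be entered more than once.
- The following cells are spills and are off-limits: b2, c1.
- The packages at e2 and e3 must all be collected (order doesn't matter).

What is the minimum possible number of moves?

Any route passes through e2 and e3 in some order between a1 and d3. Summing Manhattan distances along each leg and taking the cheapest ordering (a1 → e2 → e3 → d3) gives a lower bound of 5 + 1 + 1 = 7 moves.
That bound ignores the blocked cells. Measuring each leg by the fewest moves that actually steer around them (a1→e2: 7; e2→e3: 1; e3→d3: 1) raises the lower bound to 9.
A route of 9 moves exists: a1 → a2 → a3 → b3 → c3 → c2 → d2 → e2 → e3 → d3.
Since 9 matches that lower bound, it is optimal.

9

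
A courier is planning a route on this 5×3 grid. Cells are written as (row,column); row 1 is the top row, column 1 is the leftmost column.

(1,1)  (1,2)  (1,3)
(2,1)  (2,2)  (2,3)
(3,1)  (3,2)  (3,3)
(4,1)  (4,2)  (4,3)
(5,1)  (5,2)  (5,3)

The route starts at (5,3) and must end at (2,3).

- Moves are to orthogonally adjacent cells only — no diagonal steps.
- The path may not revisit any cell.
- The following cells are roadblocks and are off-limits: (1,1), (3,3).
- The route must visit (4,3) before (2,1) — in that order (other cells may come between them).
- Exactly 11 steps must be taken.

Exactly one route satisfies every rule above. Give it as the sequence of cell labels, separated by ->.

The waypoints must appear in the order (4,3), (2,1), with no cell reused.
Route from (5,3): up 1 to (4,3), left 1 to (4,2), down 1 to (5,2), left 1 to (5,1), up 3 to (2,1), right 1 to (2,2), up 1 to (1,2), right 1 to (1,3), down 1 to (2,3) — 11 moves in all.
Check: order respected ((4,3) at step 1, (2,1) at step 7); 11 moves as required.

(5,3) -> (4,3) -> (4,2) -> (5,2) -> (5,1) -> (4,1) -> (3,1) -> (2,1) -> (2,2) -> (1,2) -> (1,3) -> (2,3)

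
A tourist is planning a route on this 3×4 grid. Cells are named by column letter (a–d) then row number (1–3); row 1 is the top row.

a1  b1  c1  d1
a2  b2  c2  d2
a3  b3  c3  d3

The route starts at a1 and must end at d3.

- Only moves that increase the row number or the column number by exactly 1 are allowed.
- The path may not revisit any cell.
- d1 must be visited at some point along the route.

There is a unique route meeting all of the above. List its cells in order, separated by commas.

a1, b1, c1, d1, d2, d3

Moves only go right or down, so the column and row indices never decrease.
Route from a1: right 3 to d1, down 2 to d3 — 5 moves in all.
Check: all required cells visited.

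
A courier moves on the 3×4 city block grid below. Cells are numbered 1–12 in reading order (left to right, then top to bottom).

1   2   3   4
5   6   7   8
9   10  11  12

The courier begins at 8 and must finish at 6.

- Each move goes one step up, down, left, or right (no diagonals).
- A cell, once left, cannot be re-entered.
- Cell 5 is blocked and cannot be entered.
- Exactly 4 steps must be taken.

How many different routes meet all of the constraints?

Need simple routes of exactly 4 moves from 8 to 6 (Manhattan distance 2, so 1 moves are spent on a detour and 1 undoing it).
Enumerating: 8 4 3 7 6 | 8 4 3 2 6 | 8 12 11 7 6 | 8 12 11 10 6 | 8 7 3 2 6 | 8 7 11 10 6.
That gives 6 routes.

6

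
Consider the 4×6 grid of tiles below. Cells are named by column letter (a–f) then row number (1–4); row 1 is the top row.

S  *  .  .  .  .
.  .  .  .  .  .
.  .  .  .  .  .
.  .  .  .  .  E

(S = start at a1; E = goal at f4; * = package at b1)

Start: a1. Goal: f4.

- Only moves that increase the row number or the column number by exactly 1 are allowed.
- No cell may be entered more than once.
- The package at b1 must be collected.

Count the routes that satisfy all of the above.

35

A right/down-only route from a1 to f4 makes exactly 3 down-moves and 5 right-moves in some order.
With no other constraints that would be C(8,3) = 56 routes.
Split at b1 and multiply the segment counts: a1→b1: 1; b1→f4: 35; product = 35.
That gives 35 routes.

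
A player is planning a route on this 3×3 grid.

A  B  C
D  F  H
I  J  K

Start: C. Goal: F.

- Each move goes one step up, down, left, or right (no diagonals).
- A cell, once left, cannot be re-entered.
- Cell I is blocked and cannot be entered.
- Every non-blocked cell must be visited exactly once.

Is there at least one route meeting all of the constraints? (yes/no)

Colour the cells like a checkerboard: each orthogonal step flips colour, so a Hamiltonian route alternates colours. Here there are 4 cells of one colour and 4 of the other, with start on the same colour as the goal — the counts and endpoints can't be arranged into an alternating sequence of length 8, so no Hamiltonian route exists.

no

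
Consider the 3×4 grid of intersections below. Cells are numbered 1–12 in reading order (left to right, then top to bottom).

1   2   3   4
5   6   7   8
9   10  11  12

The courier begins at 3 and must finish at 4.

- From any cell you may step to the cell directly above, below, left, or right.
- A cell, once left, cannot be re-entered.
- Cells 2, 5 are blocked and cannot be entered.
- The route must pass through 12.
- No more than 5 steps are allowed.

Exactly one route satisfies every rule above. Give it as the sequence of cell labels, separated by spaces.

Any route must reach 12 and still end at 4 within 5 moves, so the order of the required stops is forced.
Route from 3: 2× down (reaching 11), right to 12, 2× up (reaching 4) — 5 moves in all.
Check: all required cells visited; 5 ≤ 5 moves.

3 7 11 12 8 4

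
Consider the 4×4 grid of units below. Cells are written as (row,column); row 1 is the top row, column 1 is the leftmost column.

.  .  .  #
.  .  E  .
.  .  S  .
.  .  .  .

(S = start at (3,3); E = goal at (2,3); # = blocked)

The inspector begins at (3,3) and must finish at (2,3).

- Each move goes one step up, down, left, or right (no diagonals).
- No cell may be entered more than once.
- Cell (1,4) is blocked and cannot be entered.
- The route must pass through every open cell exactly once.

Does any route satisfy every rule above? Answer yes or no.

no

Colour the cells like a checkerboard: each orthogonal step flips colour, so a Hamiltonian route alternates colours. Here there are 8 cells of one colour and 7 of the other, with start on the opposite colour to the goal — the counts and endpoints can't be arranged into an alternating sequence of length 15, so no Hamiltonian route exists.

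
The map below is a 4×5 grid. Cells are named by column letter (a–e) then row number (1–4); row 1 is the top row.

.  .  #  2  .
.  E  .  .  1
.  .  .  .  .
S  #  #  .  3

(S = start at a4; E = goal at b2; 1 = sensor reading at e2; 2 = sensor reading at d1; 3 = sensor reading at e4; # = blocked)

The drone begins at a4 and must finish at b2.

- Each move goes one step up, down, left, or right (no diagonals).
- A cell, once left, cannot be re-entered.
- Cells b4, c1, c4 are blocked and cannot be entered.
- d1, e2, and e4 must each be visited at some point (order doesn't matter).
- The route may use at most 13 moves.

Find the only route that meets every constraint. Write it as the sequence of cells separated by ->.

The 13-move cap with required stops at d1, e2, e4 leaves no slack for detours.
Route from a4: up 1 to a3, right 3 to d3, down 1 to d4, right 1 to e4, up 3 to e1, left 1 to d1, down 1 to d2, left 2 to b2 — 13 moves in all.
Check: all required cells visited; 13 ≤ 13 moves.

a4 -> a3 -> b3 -> c3 -> d3 -> d4 -> e4 -> e3 -> e2 -> e1 -> d1 -> d2 -> c2 -> b2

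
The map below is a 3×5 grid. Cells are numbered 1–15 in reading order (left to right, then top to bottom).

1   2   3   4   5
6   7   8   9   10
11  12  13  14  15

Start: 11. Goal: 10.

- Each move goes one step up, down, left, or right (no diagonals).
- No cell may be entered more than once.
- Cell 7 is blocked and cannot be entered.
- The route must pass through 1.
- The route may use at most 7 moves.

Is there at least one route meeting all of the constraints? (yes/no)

One route that works: 11 → 6 → 1 → 2 → 3 → 8 → 9 → 10.

yes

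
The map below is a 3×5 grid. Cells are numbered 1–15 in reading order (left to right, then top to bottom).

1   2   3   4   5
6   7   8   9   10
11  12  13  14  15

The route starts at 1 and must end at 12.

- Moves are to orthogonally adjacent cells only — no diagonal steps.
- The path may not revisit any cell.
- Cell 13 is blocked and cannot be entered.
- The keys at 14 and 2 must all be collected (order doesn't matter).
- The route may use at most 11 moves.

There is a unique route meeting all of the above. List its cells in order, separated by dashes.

1 - 2 - 3 - 4 - 5 - 10 - 15 - 14 - 9 - 8 - 7 - 12

Any route must reach 14 and 2 and still end at 12 within 11 moves, so the order of the required stops is forced.
Route from 1: right 4 to 5, down 2 to 15, left 1 to 14, up 1 to 9, left 2 to 7, down 1 to 12 — 11 moves in all.
Check: all required cells visited; 11 ≤ 11 moves.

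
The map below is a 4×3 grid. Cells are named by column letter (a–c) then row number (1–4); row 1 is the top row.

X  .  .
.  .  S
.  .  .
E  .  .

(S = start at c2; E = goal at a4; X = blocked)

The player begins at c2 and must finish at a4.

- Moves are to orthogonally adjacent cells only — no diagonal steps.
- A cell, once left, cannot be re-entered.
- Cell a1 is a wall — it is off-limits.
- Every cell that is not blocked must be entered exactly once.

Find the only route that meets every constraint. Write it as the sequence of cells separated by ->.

c2 -> c1 -> b1 -> b2 -> a2 -> a3 -> b3 -> c3 -> c4 -> b4 -> a4

Need to visit all 11 open cells exactly once, starting at c2 and ending at a4.
Route from c2: up 1 to c1, left 1 to b1, down 1 to b2, left 1 to a2, down 1 to a3, right 2 to c3, down 1 to c4, left 2 to a4 — 10 moves in all.
Check: all 11 open cells covered.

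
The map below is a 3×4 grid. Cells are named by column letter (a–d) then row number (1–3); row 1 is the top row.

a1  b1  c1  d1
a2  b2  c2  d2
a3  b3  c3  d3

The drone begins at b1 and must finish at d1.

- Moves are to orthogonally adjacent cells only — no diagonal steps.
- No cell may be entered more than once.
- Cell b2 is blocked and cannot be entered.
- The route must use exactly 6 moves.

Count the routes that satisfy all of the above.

1

Need simple routes of exactly 6 moves from b1 to d1 (Manhattan distance 2, so 2 moves are spent on a detour and 2 undoing it).
Enumerating: b1 c1 c2 c3 d3 d2 d1.
That gives 1 route.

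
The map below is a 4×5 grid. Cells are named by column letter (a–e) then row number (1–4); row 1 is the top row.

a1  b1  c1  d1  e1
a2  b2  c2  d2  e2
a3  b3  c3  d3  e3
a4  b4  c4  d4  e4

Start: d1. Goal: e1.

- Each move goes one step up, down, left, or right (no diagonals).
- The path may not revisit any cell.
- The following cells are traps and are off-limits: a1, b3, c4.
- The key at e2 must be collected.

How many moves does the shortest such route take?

Any route passes through e2 somewhere between d1 and e1. Summing Manhattan distances along the two legs (d1 → e2 → e1) gives a lower bound of 2 + 1 = 3 moves.
A route of 3 moves achieves this: d1 → d2 → e2 → e1.
Since 3 matches the lower bound, it is optimal.

3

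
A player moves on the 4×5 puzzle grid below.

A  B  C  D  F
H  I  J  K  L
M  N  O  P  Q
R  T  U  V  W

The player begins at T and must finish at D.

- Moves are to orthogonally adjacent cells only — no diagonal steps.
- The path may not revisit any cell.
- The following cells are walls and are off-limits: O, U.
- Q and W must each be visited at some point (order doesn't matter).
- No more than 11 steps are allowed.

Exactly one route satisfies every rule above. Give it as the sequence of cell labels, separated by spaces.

The 11-move cap with required stops at Q, W leaves no slack for detours.
Route from T: 2× up (reaching I), 2× right (reaching K), 2× down (reaching V), right to W, 3× up (reaching F), left to D — 11 moves in all.
Check: all required cells visited; 11 ≤ 11 moves.

T N I J K P V W Q L F D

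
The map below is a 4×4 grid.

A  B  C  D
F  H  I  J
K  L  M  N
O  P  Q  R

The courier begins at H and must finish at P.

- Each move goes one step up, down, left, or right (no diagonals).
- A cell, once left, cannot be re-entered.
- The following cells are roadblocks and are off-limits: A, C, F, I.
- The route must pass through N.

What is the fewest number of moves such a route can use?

Any route passes through N somewhere between H and P. Summing Manhattan distances along the two legs (H → N → P) gives a lower bound of 3 + 3 = 6 moves.
A route of 6 moves achieves this: H → L → M → N → R → Q → P.
Since 6 matches the lower bound, it is optimal.

6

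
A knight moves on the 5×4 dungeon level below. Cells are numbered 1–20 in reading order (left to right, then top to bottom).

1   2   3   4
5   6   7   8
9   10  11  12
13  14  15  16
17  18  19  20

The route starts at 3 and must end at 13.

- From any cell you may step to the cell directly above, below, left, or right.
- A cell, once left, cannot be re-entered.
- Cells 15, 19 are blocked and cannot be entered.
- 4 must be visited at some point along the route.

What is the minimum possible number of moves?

7

Any route passes through 4 somewhere between 3 and 13. Summing Manhattan distances along the two legs (3 → 4 → 13) gives a lower bound of 1 + 6 = 7 moves.
A route of 7 moves achieves this: 3 → 4 → 8 → 12 → 11 → 10 → 14 → 13.
Since 7 matches the lower bound, it is optimal.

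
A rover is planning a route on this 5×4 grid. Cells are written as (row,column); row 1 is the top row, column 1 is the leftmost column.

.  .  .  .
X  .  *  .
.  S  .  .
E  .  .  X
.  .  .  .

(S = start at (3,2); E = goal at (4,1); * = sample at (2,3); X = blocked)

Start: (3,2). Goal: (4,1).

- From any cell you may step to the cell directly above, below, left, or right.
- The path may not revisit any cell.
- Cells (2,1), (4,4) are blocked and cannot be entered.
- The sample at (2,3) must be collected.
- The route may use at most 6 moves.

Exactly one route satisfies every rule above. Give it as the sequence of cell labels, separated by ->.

The budget equals the shortest possible length, so every move has to be on a shortest route through the required cells.
Route from (3,2): up to (2,2), right to (2,3), 2× down (reaching (4,3)), 2× left (reaching (4,1)) — 6 moves in all.
Check: all required cells visited; 6 ≤ 6 moves.

(3,2) -> (2,2) -> (2,3) -> (3,3) -> (4,3) -> (4,2) -> (4,1)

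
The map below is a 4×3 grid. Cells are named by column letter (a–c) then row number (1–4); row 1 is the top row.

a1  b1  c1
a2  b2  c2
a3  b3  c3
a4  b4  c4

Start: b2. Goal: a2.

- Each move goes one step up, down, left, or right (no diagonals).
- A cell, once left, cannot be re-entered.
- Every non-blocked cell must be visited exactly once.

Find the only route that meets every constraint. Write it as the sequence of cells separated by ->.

b2 -> b3 -> a3 -> a4 -> b4 -> c4 -> c3 -> c2 -> c1 -> b1 -> a1 -> a2

Need to visit all 12 open cells exactly once, starting at b2 and ending at a2.
Cell a4 has only two open neighbours (a3 and b4), so the path must pass straight through it: one of those is the cell it's entered from and the other is where it exits.
Route from b2: down to b3, left to a3, down to a4, 2× right (reaching c4), 3× up (reaching c1), 2× left (reaching a1), down to a2 — 11 moves in all.
Check: all 12 open cells covered.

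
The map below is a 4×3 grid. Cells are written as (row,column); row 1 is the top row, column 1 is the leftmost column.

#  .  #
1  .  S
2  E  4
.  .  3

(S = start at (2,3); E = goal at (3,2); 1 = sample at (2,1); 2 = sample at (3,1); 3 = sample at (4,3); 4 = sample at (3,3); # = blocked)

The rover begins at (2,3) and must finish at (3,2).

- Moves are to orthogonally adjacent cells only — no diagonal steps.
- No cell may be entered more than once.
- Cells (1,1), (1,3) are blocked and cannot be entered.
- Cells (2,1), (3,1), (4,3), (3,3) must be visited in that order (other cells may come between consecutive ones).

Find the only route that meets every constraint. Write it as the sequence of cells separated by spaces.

(2,3) (2,2) (2,1) (3,1) (4,1) (4,2) (4,3) (3,3) (3,2)

The waypoints must appear in the order (2,1), (3,1), (4,3), (3,3), with no cell reused.
Route from (2,3): 2× left (reaching (2,1)), 2× down (reaching (4,1)), 2× right (reaching (4,3)), up to (3,3), left to (3,2) — 8 moves in all.
Check: order respected (1 at step 2, 2 at step 3, 3 at step 6, 4 at step 7).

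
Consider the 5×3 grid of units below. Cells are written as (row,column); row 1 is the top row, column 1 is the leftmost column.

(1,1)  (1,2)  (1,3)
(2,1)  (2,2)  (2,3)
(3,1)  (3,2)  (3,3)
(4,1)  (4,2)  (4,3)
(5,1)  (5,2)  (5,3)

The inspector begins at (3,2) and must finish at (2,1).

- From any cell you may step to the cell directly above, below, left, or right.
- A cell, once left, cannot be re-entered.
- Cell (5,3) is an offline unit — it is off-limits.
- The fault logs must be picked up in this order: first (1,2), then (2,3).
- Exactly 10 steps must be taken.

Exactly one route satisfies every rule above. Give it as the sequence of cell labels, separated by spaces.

The waypoints must appear in the order (1,2), (2,3), with no cell reused.
Route from (3,2): up 2 to (1,2), right 1 to (1,3), down 3 to (4,3), left 2 to (4,1), up 2 to (2,1) — 10 moves in all.
Check: order respected ((1,2) at step 2, (2,3) at step 4); 10 moves as required.

(3,2) (2,2) (1,2) (1,3) (2,3) (3,3) (4,3) (4,2) (4,1) (3,1) (2,1)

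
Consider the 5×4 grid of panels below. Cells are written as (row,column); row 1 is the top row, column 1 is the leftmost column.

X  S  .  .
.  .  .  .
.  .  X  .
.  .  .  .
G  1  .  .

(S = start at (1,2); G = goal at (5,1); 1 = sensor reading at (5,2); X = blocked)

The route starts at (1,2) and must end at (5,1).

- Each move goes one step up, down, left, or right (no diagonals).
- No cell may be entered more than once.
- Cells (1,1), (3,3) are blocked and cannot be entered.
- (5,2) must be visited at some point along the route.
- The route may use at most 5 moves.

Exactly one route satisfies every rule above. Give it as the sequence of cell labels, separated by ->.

(1,2) -> (2,2) -> (3,2) -> (4,2) -> (5,2) -> (5,1)

The budget equals the shortest possible length, so every move has to be on a shortest route through the required cells.
Route from (1,2): down 4 to (5,2), left 1 to (5,1) — 5 moves in all.
Check: all required cells visited; 5 ≤ 5 moves.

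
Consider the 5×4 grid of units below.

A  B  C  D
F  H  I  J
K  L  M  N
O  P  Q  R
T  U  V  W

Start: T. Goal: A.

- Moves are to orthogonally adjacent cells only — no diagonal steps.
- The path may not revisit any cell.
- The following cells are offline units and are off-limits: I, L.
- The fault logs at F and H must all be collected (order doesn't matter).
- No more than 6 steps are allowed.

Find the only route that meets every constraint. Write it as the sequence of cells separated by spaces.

The budget equals the shortest possible length, so every move has to be on a shortest route through the required cells.
Route from T: up 3 to F, right 1 to H, up 1 to B, left 1 to A — 6 moves in all.
Check: all required cells visited; 6 ≤ 6 moves.

T O K F H B A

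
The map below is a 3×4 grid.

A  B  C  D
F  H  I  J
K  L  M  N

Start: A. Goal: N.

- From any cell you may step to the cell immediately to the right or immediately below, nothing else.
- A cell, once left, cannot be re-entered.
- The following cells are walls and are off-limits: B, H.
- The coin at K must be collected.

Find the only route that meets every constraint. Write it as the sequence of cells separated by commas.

Moves only go right or down, so the column and row indices never decrease.
Route from A: down 2 to K, right 3 to N — 5 moves in all.
Check: all required cells visited.

A, F, K, L, M, N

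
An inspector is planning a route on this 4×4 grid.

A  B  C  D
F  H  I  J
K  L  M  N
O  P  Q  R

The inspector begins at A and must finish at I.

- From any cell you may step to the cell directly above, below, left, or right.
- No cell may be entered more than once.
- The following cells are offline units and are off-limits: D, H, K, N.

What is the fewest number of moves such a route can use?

The Manhattan distance from A to I is |1−2| + |1−3| = 3, so at least 3 moves are needed.
A route of 3 moves achieves this: A → B → C → I.
Since 3 matches the lower bound, it is optimal.

3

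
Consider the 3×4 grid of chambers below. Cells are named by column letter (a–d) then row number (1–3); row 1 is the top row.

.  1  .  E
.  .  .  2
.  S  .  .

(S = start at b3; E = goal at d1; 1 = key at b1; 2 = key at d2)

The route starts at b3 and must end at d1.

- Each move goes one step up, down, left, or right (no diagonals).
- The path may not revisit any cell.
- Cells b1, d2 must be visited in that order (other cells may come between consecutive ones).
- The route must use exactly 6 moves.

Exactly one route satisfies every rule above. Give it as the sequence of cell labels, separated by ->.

b3 -> b2 -> b1 -> c1 -> c2 -> d2 -> d1

The waypoints must appear in the order b1, d2, with no cell reused.
Route from b3: 2× up (reaching b1), right to c1, down to c2, right to d2, up to d1 — 6 moves in all.
Check: order respected (1 at step 2, 2 at step 5); 6 moves as required.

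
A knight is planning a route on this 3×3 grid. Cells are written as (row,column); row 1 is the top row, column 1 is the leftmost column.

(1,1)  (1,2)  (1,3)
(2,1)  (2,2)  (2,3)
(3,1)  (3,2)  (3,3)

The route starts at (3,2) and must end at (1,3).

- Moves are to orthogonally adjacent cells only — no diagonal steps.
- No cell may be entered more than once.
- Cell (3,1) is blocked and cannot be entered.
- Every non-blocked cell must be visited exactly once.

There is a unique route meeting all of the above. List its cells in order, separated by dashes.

(3,2) - (3,3) - (2,3) - (2,2) - (2,1) - (1,1) - (1,2) - (1,3)

Need to visit all 8 open cells exactly once, starting at (3,2) and ending at (1,3).
Cell (3,3) has only two open neighbours ((2,3) and (3,2)), so the path must pass straight through it: one of those is the cell it's entered from and the other is where it exits.
Route from (3,2): right to (3,3), up to (2,3), 2× left (reaching (2,1)), up to (1,1), 2× right (reaching (1,3)) — 7 moves in all.
Check: all 8 open cells covered.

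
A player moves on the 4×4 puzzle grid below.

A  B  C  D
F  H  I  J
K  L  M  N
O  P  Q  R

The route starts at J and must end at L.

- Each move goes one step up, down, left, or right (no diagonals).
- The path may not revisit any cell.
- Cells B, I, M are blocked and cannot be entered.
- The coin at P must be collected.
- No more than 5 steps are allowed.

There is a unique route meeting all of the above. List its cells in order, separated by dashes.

The budget equals the shortest possible length, so every move has to be on a shortest route through the required cells.
Route from J: 2× down (reaching R), 2× left (reaching P), up to L — 5 moves in all.
Check: all required cells visited; 5 ≤ 5 moves.

J - N - R - Q - P - L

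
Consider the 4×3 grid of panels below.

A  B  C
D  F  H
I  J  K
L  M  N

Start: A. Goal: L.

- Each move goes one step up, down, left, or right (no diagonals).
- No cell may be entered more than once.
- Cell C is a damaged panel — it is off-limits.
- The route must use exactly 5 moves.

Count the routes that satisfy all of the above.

Need simple routes of exactly 5 moves from A to L (Manhattan distance 3, so 1 moves are spent on a detour and 1 undoing it).
Enumerating: A D I J M L | A D F J M L | A D F J I L | A B F J M L | A B F J I L | A B F D I L.
That gives 6 routes.

6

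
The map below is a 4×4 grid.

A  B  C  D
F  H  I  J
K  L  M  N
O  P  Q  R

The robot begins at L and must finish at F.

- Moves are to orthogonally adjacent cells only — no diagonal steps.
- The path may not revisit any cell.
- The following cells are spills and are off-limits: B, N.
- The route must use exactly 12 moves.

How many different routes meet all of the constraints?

Need simple routes of exactly 12 moves from L to F (Manhattan distance 2, so 5 moves are spent on a detour and 5 undoing it).
No route satisfies every constraint, so the count is 0.

0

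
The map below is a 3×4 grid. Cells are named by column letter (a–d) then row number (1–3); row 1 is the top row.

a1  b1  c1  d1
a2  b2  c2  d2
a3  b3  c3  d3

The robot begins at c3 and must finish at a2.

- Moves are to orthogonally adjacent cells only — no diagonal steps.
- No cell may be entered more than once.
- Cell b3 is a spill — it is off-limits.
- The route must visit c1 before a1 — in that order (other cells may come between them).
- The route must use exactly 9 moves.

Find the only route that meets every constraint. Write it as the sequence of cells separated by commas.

The waypoints must appear in the order c1, a1, with no cell reused.
Route from c3: right 1 to d3, up 2 to d1, left 1 to c1, down 1 to c2, left 1 to b2, up 1 to b1, left 1 to a1, down 1 to a2 — 9 moves in all.
Check: order respected (c1 at step 4, a1 at step 8); 9 moves as required.

c3, d3, d2, d1, c1, c2, b2, b1, a1, a2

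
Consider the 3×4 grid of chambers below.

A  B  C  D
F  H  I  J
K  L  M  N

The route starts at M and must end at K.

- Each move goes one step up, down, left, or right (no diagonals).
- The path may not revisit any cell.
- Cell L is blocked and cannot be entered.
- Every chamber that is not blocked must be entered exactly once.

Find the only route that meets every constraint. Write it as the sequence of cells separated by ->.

Need to visit all 11 open cells exactly once, starting at M and ending at K.
Cell A has only two open neighbours (F and B), so the path must pass straight through it: one of those is the cell it's entered from and the other is where it exits.
Route from M: right to N, 2× up (reaching D), left to C, down to I, left to H, up to B, left to A, 2× down (reaching K) — 10 moves in all.
Check: all 11 open cells covered.

M -> N -> J -> D -> C -> I -> H -> B -> A -> F -> K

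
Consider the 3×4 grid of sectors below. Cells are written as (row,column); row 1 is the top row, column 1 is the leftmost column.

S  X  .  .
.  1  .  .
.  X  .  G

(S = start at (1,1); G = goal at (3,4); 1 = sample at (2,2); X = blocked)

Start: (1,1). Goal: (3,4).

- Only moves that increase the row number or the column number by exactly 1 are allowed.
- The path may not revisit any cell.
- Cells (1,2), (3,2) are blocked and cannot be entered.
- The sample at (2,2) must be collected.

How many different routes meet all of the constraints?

A right/down-only route from (1,1) to (3,4) makes exactly 2 down-moves and 3 right-moves in some order.
With no other constraints that would be C(5,2) = 10 routes.
Split at (2,2) and multiply the segment counts (each segment already excludes blocked cells): (1,1)→(2,2): 1; (2,2)→(3,4): 2; product = 2.
That gives 2 routes.

2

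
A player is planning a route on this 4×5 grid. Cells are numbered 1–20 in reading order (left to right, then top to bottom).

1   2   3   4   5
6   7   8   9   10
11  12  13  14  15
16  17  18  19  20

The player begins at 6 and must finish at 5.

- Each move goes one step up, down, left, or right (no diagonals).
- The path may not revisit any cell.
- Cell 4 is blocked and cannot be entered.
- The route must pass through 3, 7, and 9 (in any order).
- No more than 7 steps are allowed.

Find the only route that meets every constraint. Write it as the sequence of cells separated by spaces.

The budget equals the shortest possible length, so every move has to be on a shortest route through the required cells.
Route from 6: right 1 to 7, up 1 to 2, right 1 to 3, down 1 to 8, right 2 to 10, up 1 to 5 — 7 moves in all.
Check: all required cells visited; 7 ≤ 7 moves.

6 7 2 3 8 9 10 5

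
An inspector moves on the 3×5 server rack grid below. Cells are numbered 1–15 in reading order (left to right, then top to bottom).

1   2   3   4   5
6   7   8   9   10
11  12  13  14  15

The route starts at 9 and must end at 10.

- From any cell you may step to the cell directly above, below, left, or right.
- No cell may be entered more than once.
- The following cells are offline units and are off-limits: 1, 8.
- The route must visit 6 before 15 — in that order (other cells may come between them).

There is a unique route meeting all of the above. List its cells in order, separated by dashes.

The waypoints must appear in the order 6, 15, with no cell reused.
Route from 9: up 1 to 4, left 2 to 2, down 1 to 7, left 1 to 6, down 1 to 11, right 4 to 15, up 1 to 10 — 11 moves in all.
Check: order respected (6 at step 5, 15 at step 10).

9 - 4 - 3 - 2 - 7 - 6 - 11 - 12 - 13 - 14 - 15 - 10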